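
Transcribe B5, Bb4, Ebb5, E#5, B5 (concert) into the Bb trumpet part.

C#6 C5 Fb5 F##5 C#6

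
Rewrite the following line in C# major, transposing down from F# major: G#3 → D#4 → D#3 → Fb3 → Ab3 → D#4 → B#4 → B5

From F# down to C# is a perfect fourth; apply that to each pitch.
G#3 to D#3
D#4 to A#3
D#3 to A#2
Fb3 to Cb3
Ab3 to Eb3
D#4 to A#3
B#4 to F##4
B5 to F#5

D#3 A#3 A#2 Cb3 Eb3 A#3 F##4 F#5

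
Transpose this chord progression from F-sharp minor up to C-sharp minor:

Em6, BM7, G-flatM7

F-sharp minor up to C-sharp minor is a perfect fifth; each chord root moves by that interval while the quality stays the same.
Em6: root E up a perfect fifth → B, giving Bm6.
BM7: root B up a perfect fifth → F#, giving F#M7.
G-flatM7: root G-flat up a perfect fifth → Db, giving DbM7.

Bm6 F#M7 DbM7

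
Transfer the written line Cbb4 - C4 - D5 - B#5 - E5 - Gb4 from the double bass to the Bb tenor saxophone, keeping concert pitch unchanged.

First find concert pitch: the double bass sounds a perfect octave below written, so Cbb4 C4 D5 B#5 E5 Gb4 sounds Cbb3 C3 D4 B#4 E4 Gb3.
Then write for Bb tenor saxophone: it sounds a major ninth below written, so the part must be a major ninth above concert.
Cbb3 → Dbb4
C3 → D4
D4 → E5
B#4 → C##6
E4 → F#5
Gb3 → Ab4

Dbb4 D4 E5 C##6 F#5 Ab4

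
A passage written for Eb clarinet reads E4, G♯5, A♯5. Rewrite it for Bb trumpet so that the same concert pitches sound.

A4 C#6 D#6

First find concert pitch: the Eb clarinet sounds a minor third above written, so E4 G♯5 A♯5 sounds G4 B5 C#6.
Then write for Bb trumpet: it sounds a major second below written, so the part must be a major second above concert.
G4 → A4
B5 → C#6
C#6 → D#6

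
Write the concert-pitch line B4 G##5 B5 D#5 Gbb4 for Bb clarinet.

Written C4 sounds as Bb3 on the Bb clarinet, so concert pitches are written a major second up.
B4 gives C#5
G##5 gives A##5
B5 gives C#6
D#5 gives E#5
Gbb4 gives Abb4

C#5 A##5 C#6 E#5 Abb4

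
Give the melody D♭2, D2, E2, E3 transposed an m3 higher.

Db2 to Fb2
D2 to F2
E2 to G2
E3 to G3

Fb2 F2 G2 G3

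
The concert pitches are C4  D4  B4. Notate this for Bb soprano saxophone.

D4 E4 C#5

The Bb soprano saxophone sounds a major second below written, so the written part must be a major second above concert — transpose each note up.
C4 to D4
D4 to E4
B4 to C#5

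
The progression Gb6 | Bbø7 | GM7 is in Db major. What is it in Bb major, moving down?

Eb6 Gø7 EM7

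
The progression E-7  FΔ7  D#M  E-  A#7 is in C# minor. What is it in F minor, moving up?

Ab-7 BbbΔ7 GM Ab- D7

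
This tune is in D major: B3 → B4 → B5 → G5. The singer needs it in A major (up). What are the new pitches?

F#4 F#5 F#6 D6

From D up to A is a perfect fifth; apply that to each pitch.
B3 becomes F#4
B4 becomes F#5
B5 becomes F#6
G5 becomes D6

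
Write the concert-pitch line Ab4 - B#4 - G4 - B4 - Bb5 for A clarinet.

The A clarinet sounds a minor third below written, so the written part must be a minor third above concert — transpose each note up.
Ab4 -> Cb5
B#4 -> D#5
G4 -> Bb4
B4 -> D5
Bb5 -> Db6

Cb5 D#5 Bb4 D5 Db6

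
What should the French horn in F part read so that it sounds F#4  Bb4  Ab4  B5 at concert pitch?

C#5 F5 Eb5 F#6

The French horn in F sounds a perfect fifth below written, so the written part must be a perfect fifth above concert — transpose each note up.
F#4 → C#5
Bb4 → F5
Ab4 → Eb5
B5 → F#6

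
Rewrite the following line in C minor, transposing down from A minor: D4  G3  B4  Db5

F3 Bb2 D4 Fb4

From A down to C is a major sixth; apply that to each pitch.
D4 to F3
G3 to Bb2
B4 to D4
Db5 to Fb4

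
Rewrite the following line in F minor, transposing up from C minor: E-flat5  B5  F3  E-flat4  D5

Ab5 E6 Bb3 Ab4 G5

From C up to F is a perfect fourth; apply that to each pitch.
Eb5 becomes Ab5
B5 becomes E6
F3 becomes Bb3
Eb4 becomes Ab4
D5 becomes G5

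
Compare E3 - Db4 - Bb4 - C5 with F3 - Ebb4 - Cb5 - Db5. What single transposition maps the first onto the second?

Take the first pair: E3 → F3. E to F spans 2 letter names, so the interval is some kind of second.
E3 to F3 is 1 semitone, which makes it a minor second; the second version is higher, so the direction is up.
Checking another pair — C5 → Db5 — gives the same interval.

up a minor second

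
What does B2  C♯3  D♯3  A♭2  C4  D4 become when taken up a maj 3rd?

D#3 E#3 F##3 C3 E4 F#4

B2 up a major third is D#3.
C#3: a third up reaches E, and 4 semitones makes it E#3.
D#3 up a major third is F##3.
Ab2 up a major third is C3.
C4: a third up reaches E, and 4 semitones makes it E4.
D4 up a major third is F#4.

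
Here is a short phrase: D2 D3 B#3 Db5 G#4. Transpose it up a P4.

D2 up a perfect fourth is G2.
D3 up a perfect fourth is G3.
A perfect fourth up from B#3 gives E#4.
A perfect fourth up from Db5 gives Gb5.
G#4: a fourth up reaches C, and 5 semitones makes it C#5.

G2 G3 E#4 Gb5 C#5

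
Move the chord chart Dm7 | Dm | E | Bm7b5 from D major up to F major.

D major up to F major is a minor third; each chord root moves by that interval while the quality stays the same.
Dm7: root D up a minor third → F, giving Fm7.
Dm: root D up a minor third → F, giving Fm.
E: root E up a minor third → G, giving G.
Bm7b5: root B up a minor third → D, giving Dm7b5.

Fm7 Fm G Dm7b5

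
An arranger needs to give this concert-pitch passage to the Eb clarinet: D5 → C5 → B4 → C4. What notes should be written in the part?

Written C4 sounds as Eb4 on the Eb clarinet, so concert pitches are written a minor third down.
D5 -> B4
C5 -> A4
B4 -> G#4
C4 -> A3

B4 A4 G#4 A3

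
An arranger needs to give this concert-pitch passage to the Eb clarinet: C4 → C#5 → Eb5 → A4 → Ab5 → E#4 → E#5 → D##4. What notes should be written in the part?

A3 A#4 C5 F#4 F5 C##4 C##5 B##3

The Eb clarinet sounds a minor third above written, so the written part must be a minor third below concert — transpose each note down.
C4 -> A3
C#5 -> A#4
Eb5 -> C5
A4 -> F#4
Ab5 -> F5
E#4 -> C##4
E#5 -> C##5
D##4 -> B##3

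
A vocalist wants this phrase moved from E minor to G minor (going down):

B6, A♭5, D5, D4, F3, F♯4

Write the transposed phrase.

From E down to G is a major sixth; apply that to each pitch.
B6 gives D6
Ab5 gives Cb5
D5 gives F4
D4 gives F3
F3 gives Ab2
F#4 gives A3

D6 Cb5 F4 F3 Ab2 A3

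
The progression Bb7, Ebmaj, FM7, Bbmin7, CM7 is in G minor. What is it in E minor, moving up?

G minor up to E minor is a major sixth; each chord root moves by that interval while the quality stays the same.
Bb7: root Bb up a major sixth → G, giving G7.
Ebmaj: root Eb up a major sixth → C, giving Cmaj.
FM7: root F up a major sixth → D, giving DM7.
Bbmin7: root Bb up a major sixth → G, giving Gmin7.
CM7: root C up a major sixth → A, giving AM7.

G7 Cmaj DM7 Gmin7 AM7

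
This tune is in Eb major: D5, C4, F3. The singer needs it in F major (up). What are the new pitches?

E5 D4 G3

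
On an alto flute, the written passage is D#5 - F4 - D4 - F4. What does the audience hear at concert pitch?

A#4 C4 A3 C4

Written C4 on the alto flute sounds as G3, a perfect fourth lower; apply that shift to every note.
D#5 gives A#4
F4 gives C4
D4 gives A3
F4 gives C4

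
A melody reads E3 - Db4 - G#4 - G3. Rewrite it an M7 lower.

F2 Ebb3 A3 Ab2

E3 becomes F2
Db4 becomes Ebb3
G#4 becomes A3
G3 becomes Ab2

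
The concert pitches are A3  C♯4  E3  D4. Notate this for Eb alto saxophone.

F#4 A#4 C#4 B4

Written C4 sounds as Eb3 on the Eb alto saxophone, so concert pitches are written a major sixth up.
A3 gives F#4
C#4 gives A#4
E3 gives C#4
D4 gives B4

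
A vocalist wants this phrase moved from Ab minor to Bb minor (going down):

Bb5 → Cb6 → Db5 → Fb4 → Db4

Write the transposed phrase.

C5 Db5 Eb4 Gb3 Eb3

From Ab down to Bb is a minor seventh; apply that to each pitch.
Bb5 gives C5
Cb6 gives Db5
Db5 gives Eb4
Fb4 gives Gb3
Db4 gives Eb3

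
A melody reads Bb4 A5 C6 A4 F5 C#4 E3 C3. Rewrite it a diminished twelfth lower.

E3 D#4 F#4 D#3 B3 F##2 A#1 F#1

Bb4 gives E3
A5 gives D#4
C6 gives F#4
A4 gives D#3
F5 gives B3
C#4 gives F##2
E3 gives A#1
C3 gives F#1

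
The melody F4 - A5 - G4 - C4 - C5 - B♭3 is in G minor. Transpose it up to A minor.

From G up to A is a major second; apply that to each pitch.
F4 to G4
A5 to B5
G4 to A4
C4 to D4
C5 to D5
Bb3 to C4

G4 B5 A4 D4 D5 C4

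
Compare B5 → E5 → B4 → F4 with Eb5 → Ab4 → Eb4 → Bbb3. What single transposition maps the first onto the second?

down an augmented fifth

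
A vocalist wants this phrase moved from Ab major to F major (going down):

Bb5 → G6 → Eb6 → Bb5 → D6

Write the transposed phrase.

From Ab down to F is a minor third; apply that to each pitch.
Bb5 becomes G5
G6 becomes E6
Eb6 becomes C6
Bb5 becomes G5
D6 becomes B5

G5 E6 C6 G5 B5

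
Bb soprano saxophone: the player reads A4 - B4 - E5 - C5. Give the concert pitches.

G4 A4 D5 Bb4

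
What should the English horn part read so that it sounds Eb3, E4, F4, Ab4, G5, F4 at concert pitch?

Written C4 sounds as F3 on the English horn, so concert pitches are written a perfect fifth up.
Eb3 gives Bb3
E4 gives B4
F4 gives C5
Ab4 gives Eb5
G5 gives D6
F4 gives C5

Bb3 B4 C5 Eb5 D6 C5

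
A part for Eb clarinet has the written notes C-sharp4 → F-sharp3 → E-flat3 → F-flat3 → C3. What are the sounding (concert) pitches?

E4 A3 Gb3 Abb3 Eb3

The Eb clarinet sounds a minor third above written, so transpose each written note up a minor third.
C#4 gives E4
F#3 gives A3
Eb3 gives Gb3
Fb3 gives Abb3
C3 gives Eb3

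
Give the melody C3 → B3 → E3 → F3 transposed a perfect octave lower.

C2 B2 E2 F2

C3 to C2
B3 to B2
E3 to E2
F3 to F2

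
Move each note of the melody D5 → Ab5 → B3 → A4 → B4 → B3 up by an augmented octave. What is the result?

D#6 A6 B#4 A#5 B#5 B#4

D5 -> D#6
Ab5 -> A6
B3 -> B#4
A4 -> A#5
B4 -> B#5
B3 -> B#4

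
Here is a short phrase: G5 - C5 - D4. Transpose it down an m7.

G5: a seventh down reaches A, and 10 semitones makes it A4.
C5 down a minor seventh is D4.
A minor seventh down from D4 gives E3.

A4 D4 E3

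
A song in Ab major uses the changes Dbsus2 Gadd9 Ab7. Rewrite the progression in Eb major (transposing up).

Absus2 Dadd9 Eb7

Ab major up to Eb major is a perfect fifth; each chord root moves by that interval while the quality stays the same.
Dbsus2: root Db up a perfect fifth → Ab, giving Absus2.
Gadd9: root G up a perfect fifth → D, giving Dadd9.
Ab7: root Ab up a perfect fifth → Eb, giving Eb7.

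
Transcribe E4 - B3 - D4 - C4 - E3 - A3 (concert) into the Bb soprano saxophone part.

F#4 C#4 E4 D4 F#3 B3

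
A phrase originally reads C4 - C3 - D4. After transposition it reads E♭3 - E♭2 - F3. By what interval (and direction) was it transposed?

down a major sixth

Take the first pair: C4 → Eb3. C to E spans 6 letter names, so the interval is some kind of sixth.
Eb3 to C4 is 9 semitones, which makes it a major sixth; the second version is lower, so the direction is down.
Checking another pair — D4 → F3 — gives the same interval.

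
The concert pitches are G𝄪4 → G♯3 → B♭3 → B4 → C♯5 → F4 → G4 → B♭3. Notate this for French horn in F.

Written C4 sounds as F3 on the French horn in F, so concert pitches are written a perfect fifth up.
G##4 -> D##5
G#3 -> D#4
Bb3 -> F4
B4 -> F#5
C#5 -> G#5
F4 -> C5
G4 -> D5
Bb3 -> F4

D##5 D#4 F4 F#5 G#5 C5 D5 F4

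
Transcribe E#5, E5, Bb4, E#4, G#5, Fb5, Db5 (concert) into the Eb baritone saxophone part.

Written C4 sounds as Eb2 on the Eb baritone saxophone, so concert pitches are written a major thirteenth up.
E#5 gives C##7
E5 gives C#7
Bb4 gives G6
E#4 gives C##6
G#5 gives E#7
Fb5 gives Db7
Db5 gives Bb6

C##7 C#7 G6 C##6 E#7 Db7 Bb6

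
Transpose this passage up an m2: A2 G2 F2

Bb2 Ab2 Gb2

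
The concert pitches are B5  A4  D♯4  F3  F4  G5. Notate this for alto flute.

Written C4 sounds as G3 on the alto flute, so concert pitches are written a perfect fourth up.
B5 -> E6
A4 -> D5
D#4 -> G#4
F3 -> Bb3
F4 -> Bb4
G5 -> C6

E6 D5 G#4 Bb3 Bb4 C6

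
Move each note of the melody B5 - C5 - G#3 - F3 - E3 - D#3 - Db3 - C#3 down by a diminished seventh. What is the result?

C##5 D#4 A##2 G#2 F##2 E##2 E2 D##2

B5 becomes C##5
C5 becomes D#4
G#3 becomes A##2
F3 becomes G#2
E3 becomes F##2
D#3 becomes E##2
Db3 becomes E2
C#3 becomes D##2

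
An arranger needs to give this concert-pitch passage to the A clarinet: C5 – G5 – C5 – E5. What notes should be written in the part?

Eb5 Bb5 Eb5 G5

Written C4 sounds as A3 on the A clarinet, so concert pitches are written a minor third up.
C5 → Eb5
G5 → Bb5
C5 → Eb5
E5 → G5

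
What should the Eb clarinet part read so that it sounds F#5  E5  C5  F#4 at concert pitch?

D#5 C#5 A4 D#4

Written C4 sounds as Eb4 on the Eb clarinet, so concert pitches are written a minor third down.
F#5 becomes D#5
E5 becomes C#5
C5 becomes A4
F#4 becomes D#4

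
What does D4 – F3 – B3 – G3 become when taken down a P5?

G3 Bb2 E3 C3

D4: a fifth down reaches G, and 7 semitones makes it G3.
F3: a fifth down reaches B, and 7 semitones makes it Bb2.
A perfect fifth down from B3 gives E3.
G3: a fifth down reaches C, and 7 semitones makes it C3.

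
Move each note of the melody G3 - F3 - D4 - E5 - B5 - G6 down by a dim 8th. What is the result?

G#2 F#2 D#3 E#4 B#4 G#5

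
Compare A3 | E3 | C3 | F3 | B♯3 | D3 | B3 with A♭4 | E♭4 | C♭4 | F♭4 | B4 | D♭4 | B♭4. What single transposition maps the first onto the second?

Take the first pair: A3 → Ab4. A to A spans 8 letter names, so the interval is some kind of octave.
A3 to Ab4 is 11 semitones, which makes it a diminished octave; the second version is higher, so the direction is up.
Checking another pair — B3 → Bb4 — gives the same interval.

up a diminished octave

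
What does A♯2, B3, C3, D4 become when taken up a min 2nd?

B2 C4 Db3 Eb4

A#2 → B2
B3 → C4
C3 → Db3
D4 → Eb4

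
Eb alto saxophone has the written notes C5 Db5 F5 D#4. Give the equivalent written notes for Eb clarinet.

C4 Db4 F4 D#3

First find concert pitch: the Eb alto saxophone sounds a major sixth below written, so C5 Db5 F5 D#4 sounds Eb4 Fb4 Ab4 F#3.
Then write for Eb clarinet: it sounds a minor third above written, so the part must be a minor third below concert.
Eb4 → C4
Fb4 → Db4
Ab4 → F4
F#3 → D#3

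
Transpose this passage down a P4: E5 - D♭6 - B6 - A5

B4 Ab5 F#6 E5

E5 down a perfect fourth is B4.
A perfect fourth down from Db6 gives Ab5.
B6 down a perfect fourth is F#6.
A5: a fourth down reaches E, and 5 semitones makes it E5.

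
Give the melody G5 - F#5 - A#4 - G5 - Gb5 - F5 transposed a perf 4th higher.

G5 becomes C6
F#5 becomes B5
A#4 becomes D#5
G5 becomes C6
Gb5 becomes Cb6
F5 becomes Bb5

C6 B5 D#5 C6 Cb6 Bb5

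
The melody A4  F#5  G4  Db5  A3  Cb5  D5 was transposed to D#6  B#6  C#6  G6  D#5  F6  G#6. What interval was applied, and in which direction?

up an augmented eleventh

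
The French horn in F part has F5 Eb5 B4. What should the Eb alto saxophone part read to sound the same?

G5 F5 C#5

First find concert pitch: the French horn in F sounds a perfect fifth below written, so F5 Eb5 B4 sounds Bb4 Ab4 E4.
Then write for Eb alto saxophone: it sounds a major sixth below written, so the part must be a major sixth above concert.
Bb4 → G5
Ab4 → F5
E4 → C#5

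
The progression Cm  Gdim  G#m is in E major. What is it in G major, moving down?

E major down to G major is a major sixth; each chord root moves by that interval while the quality stays the same.
Cm: root C down a major sixth → Eb, giving Ebm.
Gdim: root G down a major sixth → Bb, giving Bbdim.
G#m: root G# down a major sixth → B, giving Bm.

Ebm Bbdim Bm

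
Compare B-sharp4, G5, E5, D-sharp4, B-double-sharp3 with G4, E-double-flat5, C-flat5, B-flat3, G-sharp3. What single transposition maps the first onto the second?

down an augmented third

Take the first pair: B#4 → G4. B to G spans 3 letter names, so the interval is some kind of third.
G4 to B#4 is 5 semitones, which makes it an augmented third; the second version is lower, so the direction is down.
Checking another pair — B##3 → G#3 — gives the same interval.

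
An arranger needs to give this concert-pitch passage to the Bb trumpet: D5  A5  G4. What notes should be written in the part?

The Bb trumpet sounds a major second below written, so the written part must be a major second above concert — transpose each note up.
D5 becomes E5
A5 becomes B5
G4 becomes A4

E5 B5 A4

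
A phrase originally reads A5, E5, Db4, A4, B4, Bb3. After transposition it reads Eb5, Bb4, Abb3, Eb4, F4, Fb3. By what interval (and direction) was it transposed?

From A5 to Eb5 is 4 letter names — a fourth of some quality.
Eb5 to A5 is 6 semitones, which makes it an augmented fourth; the second version is lower, so the direction is down.
Checking another pair — Bb3 → Fb3 — gives the same interval.

down an augmented fourth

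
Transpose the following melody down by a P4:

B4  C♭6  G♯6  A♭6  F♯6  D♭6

B4 down a perfect fourth is F#4.
A perfect fourth down from Cb6 gives Gb5.
A perfect fourth down from G#6 gives D#6.
A perfect fourth down from Ab6 gives Eb6.
F#6 down a perfect fourth is C#6.
A perfect fourth down from Db6 gives Ab5.

F#4 Gb5 D#6 Eb6 C#6 Ab5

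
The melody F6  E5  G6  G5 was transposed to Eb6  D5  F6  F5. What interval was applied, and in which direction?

From F6 to Eb6 is 2 letter names — a second of some quality.
Eb6 to F6 is 2 semitones, which makes it a major second; the second version is lower, so the direction is down.
Checking another pair — G5 → F5 — gives the same interval.

down a major second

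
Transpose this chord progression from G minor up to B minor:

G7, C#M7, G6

B7 E#M7 B6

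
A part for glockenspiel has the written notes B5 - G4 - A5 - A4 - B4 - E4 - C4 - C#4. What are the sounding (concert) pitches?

B7 G6 A7 A6 B6 E6 C6 C#6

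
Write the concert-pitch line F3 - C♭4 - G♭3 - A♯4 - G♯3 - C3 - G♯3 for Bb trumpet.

The Bb trumpet sounds a major second below written, so the written part must be a major second above concert — transpose each note up.
F3 -> G3
Cb4 -> Db4
Gb3 -> Ab3
A#4 -> B#4
G#3 -> A#3
C3 -> D3
G#3 -> A#3

G3 Db4 Ab3 B#4 A#3 D3 A#3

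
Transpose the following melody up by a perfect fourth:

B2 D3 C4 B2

B2 -> E3
D3 -> G3
C4 -> F4
B2 -> E3

E3 G3 F4 E3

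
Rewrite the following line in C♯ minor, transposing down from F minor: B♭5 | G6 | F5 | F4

F#5 D#6 C#5 C#4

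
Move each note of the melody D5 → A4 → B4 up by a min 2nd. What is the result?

Eb5 Bb4 C5

D5 gives Eb5
A4 gives Bb4
B4 gives C5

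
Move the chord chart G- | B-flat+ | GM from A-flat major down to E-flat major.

D- F+ DM

A-flat major down to E-flat major is a perfect fourth; each chord root moves by that interval while the quality stays the same.
G-: root G down a perfect fourth → D, giving D-.
B-flat+: root B-flat down a perfect fourth → F, giving F+.
GM: root G down a perfect fourth → D, giving DM.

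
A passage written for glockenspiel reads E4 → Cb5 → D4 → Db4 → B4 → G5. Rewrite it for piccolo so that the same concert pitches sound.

E5 Cb6 D5 Db5 B5 G6

First find concert pitch: the glockenspiel sounds a perfect fifteenth above written, so E4 Cb5 D4 Db4 B4 G5 sounds E6 Cb7 D6 Db6 B6 G7.
Then write for piccolo: it sounds a perfect octave above written, so the part must be a perfect octave below concert.
E6 → E5
Cb7 → Cb6
D6 → D5
Db6 → Db5
B6 → B5
G7 → G6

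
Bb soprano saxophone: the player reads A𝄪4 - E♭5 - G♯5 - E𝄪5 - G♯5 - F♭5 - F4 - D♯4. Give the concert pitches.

The Bb soprano saxophone sounds a major second below written, so transpose each written note down a major second.
A##4 to G##4
Eb5 to Db5
G#5 to F#5
E##5 to D##5
G#5 to F#5
Fb5 to Ebb5
F4 to Eb4
D#4 to C#4

G##4 Db5 F#5 D##5 F#5 Ebb5 Eb4 C#4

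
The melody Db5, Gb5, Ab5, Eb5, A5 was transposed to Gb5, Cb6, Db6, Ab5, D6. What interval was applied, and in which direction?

up a perfect fourth

Take the first pair: Db5 → Gb5. D to G spans 4 letter names, so the interval is some kind of fourth.
Db5 to Gb5 is 5 semitones, which makes it a perfect fourth; the second version is higher, so the direction is up.
Checking another pair — A5 → D6 — gives the same interval.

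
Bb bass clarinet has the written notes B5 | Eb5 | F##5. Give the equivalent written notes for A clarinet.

First find concert pitch: the Bb bass clarinet sounds a major ninth below written, so B5 Eb5 F##5 sounds A4 Db4 E#4.
Then write for A clarinet: it sounds a minor third below written, so the part must be a minor third above concert.
A4 → C5
Db4 → Fb4
E#4 → G#4

C5 Fb4 G#4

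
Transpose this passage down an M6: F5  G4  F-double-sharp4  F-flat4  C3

Ab4 Bb3 A#3 Abb3 Eb2

F5 → Ab4
G4 → Bb3
F##4 → A#3
Fb4 → Abb3
C3 → Eb2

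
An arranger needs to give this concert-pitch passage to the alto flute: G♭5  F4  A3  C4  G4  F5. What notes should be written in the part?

Cb6 Bb4 D4 F4 C5 Bb5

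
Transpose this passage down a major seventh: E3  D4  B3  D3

F2 Eb3 C3 Eb2

A major seventh down from E3 gives F2.
D4: a seventh down reaches E, and 11 semitones makes it Eb3.
B3 down a major seventh is C3.
A major seventh down from D3 gives Eb2.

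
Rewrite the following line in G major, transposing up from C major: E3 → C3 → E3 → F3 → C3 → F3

From C up to G is a perfect fifth; apply that to each pitch.
E3 -> B3
C3 -> G3
E3 -> B3
F3 -> C4
C3 -> G3
F3 -> C4

B3 G3 B3 C4 G3 C4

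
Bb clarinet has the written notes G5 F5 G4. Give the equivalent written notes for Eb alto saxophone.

First find concert pitch: the Bb clarinet sounds a major second below written, so G5 F5 G4 sounds F5 Eb5 F4.
Then write for Eb alto saxophone: it sounds a major sixth below written, so the part must be a major sixth above concert.
F5 → D6
Eb5 → C6
F4 → D5

D6 C6 D5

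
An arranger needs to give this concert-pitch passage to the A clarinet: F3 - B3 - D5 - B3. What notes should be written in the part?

The A clarinet sounds a minor third below written, so the written part must be a minor third above concert — transpose each note up.
F3 → Ab3
B3 → D4
D5 → F5
B3 → D4

Ab3 D4 F5 D4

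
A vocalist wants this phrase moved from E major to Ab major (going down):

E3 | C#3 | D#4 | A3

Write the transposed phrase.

Ab2 F2 G3 Db3

E major to Ab major down is an augmented fifth, so every note moves down by that interval.
E3 becomes Ab2
C#3 becomes F2
D#4 becomes G3
A3 becomes Db3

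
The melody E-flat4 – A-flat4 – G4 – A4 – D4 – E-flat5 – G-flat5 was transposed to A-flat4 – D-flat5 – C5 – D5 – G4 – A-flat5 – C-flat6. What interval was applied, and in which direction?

up a perfect fourth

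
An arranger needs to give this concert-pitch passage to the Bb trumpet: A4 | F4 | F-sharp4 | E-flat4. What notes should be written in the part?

B4 G4 G#4 F4

The Bb trumpet sounds a major second below written, so the written part must be a major second above concert — transpose each note up.
A4 to B4
F4 to G4
F#4 to G#4
Eb4 to F4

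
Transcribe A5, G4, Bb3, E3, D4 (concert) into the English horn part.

E6 D5 F4 B3 A4

Written C4 sounds as F3 on the English horn, so concert pitches are written a perfect fifth up.
A5 -> E6
G4 -> D5
Bb3 -> F4
E3 -> B3
D4 -> A4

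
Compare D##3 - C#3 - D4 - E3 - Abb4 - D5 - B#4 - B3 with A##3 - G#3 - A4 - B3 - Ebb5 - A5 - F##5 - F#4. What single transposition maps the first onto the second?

up a perfect fifth

From D##3 to A##3 is 5 letter names — a fifth of some quality.
D##3 to A##3 is 7 semitones, which makes it a perfect fifth; the second version is higher, so the direction is up.
Checking another pair — B3 → F#4 — gives the same interval.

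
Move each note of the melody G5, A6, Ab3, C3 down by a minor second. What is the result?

F#5 G#6 G3 B2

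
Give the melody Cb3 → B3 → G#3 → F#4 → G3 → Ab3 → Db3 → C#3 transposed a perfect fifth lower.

Fb2 E3 C#3 B3 C3 Db3 Gb2 F#2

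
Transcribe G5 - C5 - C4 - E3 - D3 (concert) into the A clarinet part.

The A clarinet sounds a minor third below written, so the written part must be a minor third above concert — transpose each note up.
G5 becomes Bb5
C5 becomes Eb5
C4 becomes Eb4
E3 becomes G3
D3 becomes F3

Bb5 Eb5 Eb4 G3 F3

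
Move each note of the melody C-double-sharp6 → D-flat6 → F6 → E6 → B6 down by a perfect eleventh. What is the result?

G##4 Ab4 C5 B4 F#5

C##6 gives G##4
Db6 gives Ab4
F6 gives C5
E6 gives B4
B6 gives F#5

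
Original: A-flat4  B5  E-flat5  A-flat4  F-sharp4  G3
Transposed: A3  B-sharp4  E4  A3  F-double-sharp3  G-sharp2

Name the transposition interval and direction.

Take the first pair: Ab4 → A3. A to A spans 8 letter names, so the interval is some kind of octave.
A3 to Ab4 is 11 semitones, which makes it a diminished octave; the second version is lower, so the direction is down.
Checking another pair — G3 → G#2 — gives the same interval.

down a diminished octave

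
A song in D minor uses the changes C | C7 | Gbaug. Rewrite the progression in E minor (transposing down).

D minor down to E minor is a minor seventh; each chord root moves by that interval while the quality stays the same.
C: root C down a minor seventh → D, giving D.
C7: root C down a minor seventh → D, giving D7.
Gbaug: root Gb down a minor seventh → Ab, giving Abaug.

D D7 Abaug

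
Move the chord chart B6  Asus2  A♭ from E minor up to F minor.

E minor up to F minor is a minor second; each chord root moves by that interval while the quality stays the same.
B6: root B up a minor second → C, giving C6.
Asus2: root A up a minor second → Bb, giving Bbsus2.
A♭: root A♭ up a minor second → Bbb, giving Bbb.

C6 Bbsus2 Bbb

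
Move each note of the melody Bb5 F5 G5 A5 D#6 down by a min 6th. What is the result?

D5 A4 B4 C#5 F##5

Bb5 becomes D5
F5 becomes A4
G5 becomes B4
A5 becomes C#5
D#6 becomes F##5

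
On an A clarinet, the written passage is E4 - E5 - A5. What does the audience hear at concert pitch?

C#4 C#5 F#5

The A clarinet sounds a minor third below written, so transpose each written note down a minor third.
E4 to C#4
E5 to C#5
A5 to F#5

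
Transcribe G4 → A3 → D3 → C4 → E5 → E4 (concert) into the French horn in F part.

The French horn in F sounds a perfect fifth below written, so the written part must be a perfect fifth above concert — transpose each note up.
G4 to D5
A3 to E4
D3 to A3
C4 to G4
E5 to B5
E4 to B4

D5 E4 A3 G4 B5 B4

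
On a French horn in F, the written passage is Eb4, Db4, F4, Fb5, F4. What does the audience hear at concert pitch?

Ab3 Gb3 Bb3 Bbb4 Bb3

Written C4 on the French horn in F sounds as F3, a perfect fifth lower; apply that shift to every note.
Eb4 -> Ab3
Db4 -> Gb3
F4 -> Bb3
Fb5 -> Bbb4
F4 -> Bb3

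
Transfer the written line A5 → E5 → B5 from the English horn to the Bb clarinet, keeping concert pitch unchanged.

E5 B4 F#5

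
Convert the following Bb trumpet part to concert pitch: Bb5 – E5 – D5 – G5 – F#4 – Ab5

Ab5 D5 C5 F5 E4 Gb5

The Bb trumpet sounds a major second below written, so transpose each written note down a major second.
Bb5 to Ab5
E5 to D5
D5 to C5
G5 to F5
F#4 to E4
Ab5 to Gb5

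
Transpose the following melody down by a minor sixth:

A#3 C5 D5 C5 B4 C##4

C##3 E4 F#4 E4 D#4 E##3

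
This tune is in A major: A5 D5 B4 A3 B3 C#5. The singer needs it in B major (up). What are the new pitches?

B5 E5 C#5 B3 C#4 D#5

From A up to B is a major second; apply that to each pitch.
A5 -> B5
D5 -> E5
B4 -> C#5
A3 -> B3
B3 -> C#4
C#5 -> D#5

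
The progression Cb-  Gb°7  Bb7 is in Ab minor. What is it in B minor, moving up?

D- A°7 C#7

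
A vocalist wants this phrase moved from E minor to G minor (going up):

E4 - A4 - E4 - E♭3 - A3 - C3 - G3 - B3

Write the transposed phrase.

G4 C5 G4 Gb3 C4 Eb3 Bb3 D4

E minor to G minor up is a minor third, so every note moves up by that interval.
E4 -> G4
A4 -> C5
E4 -> G4
Eb3 -> Gb3
A3 -> C4
C3 -> Eb3
G3 -> Bb3
B3 -> D4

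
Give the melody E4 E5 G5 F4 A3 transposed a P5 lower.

E4: a fifth down reaches A, and 7 semitones makes it A3.
E5 down a perfect fifth is A4.
G5 down a perfect fifth is C5.
A perfect fifth down from F4 gives Bb3.
A perfect fifth down from A3 gives D3.

A3 A4 C5 Bb3 D3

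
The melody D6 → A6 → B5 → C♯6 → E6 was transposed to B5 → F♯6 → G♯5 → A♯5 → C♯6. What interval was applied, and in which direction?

down a minor third

From D6 to B5 is 3 letter names — a third of some quality.
B5 to D6 is 3 semitones, which makes it a minor third; the second version is lower, so the direction is down.
Checking another pair — E6 → C#6 — gives the same interval.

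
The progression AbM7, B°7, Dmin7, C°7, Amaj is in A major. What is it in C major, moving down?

CbM7 D°7 Fmin7 Eb°7 Cmaj

A major down to C major is a major sixth; each chord root moves by that interval while the quality stays the same.
AbM7: root Ab down a major sixth → Cb, giving CbM7.
B°7: root B down a major sixth → D, giving D°7.
Dmin7: root D down a major sixth → F, giving Fmin7.
C°7: root C down a major sixth → Eb, giving Eb°7.
Amaj: root A down a major sixth → C, giving Cmaj.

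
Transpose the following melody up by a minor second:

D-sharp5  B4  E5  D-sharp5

E5 C5 F5 E5

D#5 → E5
B4 → C5
E5 → F5
D#5 → E5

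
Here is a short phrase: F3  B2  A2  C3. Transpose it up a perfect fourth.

F3: a fourth up reaches B, and 5 semitones makes it Bb3.
A perfect fourth up from B2 gives E3.
A2 up a perfect fourth is D3.
C3 up a perfect fourth is F3.

Bb3 E3 D3 F3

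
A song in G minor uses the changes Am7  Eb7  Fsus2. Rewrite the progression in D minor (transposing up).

Em7 Bb7 Csus2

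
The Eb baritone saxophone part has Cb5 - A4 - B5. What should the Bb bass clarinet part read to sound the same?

First find concert pitch: the Eb baritone saxophone sounds a major thirteenth below written, so Cb5 A4 B5 sounds Ebb3 C3 D4.
Then write for Bb bass clarinet: it sounds a major ninth below written, so the part must be a major ninth above concert.
Ebb3 → Fb4
C3 → D4
D4 → E5

Fb4 D4 E5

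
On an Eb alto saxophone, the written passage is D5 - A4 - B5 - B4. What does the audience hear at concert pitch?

The Eb alto saxophone sounds a major sixth below written, so transpose each written note down a major sixth.
D5 → F4
A4 → C4
B5 → D5
B4 → D4

F4 C4 D5 D4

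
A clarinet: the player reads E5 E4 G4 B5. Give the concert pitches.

C#5 C#4 E4 G#5

Written C4 on the A clarinet sounds as A3, a minor third lower; apply that shift to every note.
E5 → C#5
E4 → C#4
G4 → E4
B5 → G#5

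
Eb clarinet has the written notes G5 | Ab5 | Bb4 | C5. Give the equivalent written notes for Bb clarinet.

First find concert pitch: the Eb clarinet sounds a minor third above written, so G5 Ab5 Bb4 C5 sounds Bb5 Cb6 Db5 Eb5.
Then write for Bb clarinet: it sounds a major second below written, so the part must be a major second above concert.
Bb5 → C6
Cb6 → Db6
Db5 → Eb5
Eb5 → F5

C6 Db6 Eb5 F5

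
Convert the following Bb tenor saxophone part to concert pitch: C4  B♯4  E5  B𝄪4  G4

The Bb tenor saxophone sounds a major ninth below written, so transpose each written note down a major ninth.
C4 → Bb2
B#4 → A#3
E5 → D4
B##4 → A##3
G4 → F3

Bb2 A#3 D4 A##3 F3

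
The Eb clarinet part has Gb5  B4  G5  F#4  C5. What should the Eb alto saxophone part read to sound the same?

Gb6 B5 G6 F#5 C6

First find concert pitch: the Eb clarinet sounds a minor third above written, so Gb5 B4 G5 F#4 C5 sounds Bbb5 D5 Bb5 A4 Eb5.
Then write for Eb alto saxophone: it sounds a major sixth below written, so the part must be a major sixth above concert.
Bbb5 → Gb6
D5 → B5
Bb5 → G6
A4 → F#5
Eb5 → C6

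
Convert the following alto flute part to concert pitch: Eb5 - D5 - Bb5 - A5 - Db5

Bb4 A4 F5 E5 Ab4

Written C4 on the alto flute sounds as G3, a perfect fourth lower; apply that shift to every note.
Eb5 becomes Bb4
D5 becomes A4
Bb5 becomes F5
A5 becomes E5
Db5 becomes Ab4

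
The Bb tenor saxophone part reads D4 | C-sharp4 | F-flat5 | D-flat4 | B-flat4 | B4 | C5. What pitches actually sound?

Written C4 on the Bb tenor saxophone sounds as Bb2, a major ninth lower; apply that shift to every note.
D4 becomes C3
C#4 becomes B2
Fb5 becomes Ebb4
Db4 becomes Cb3
Bb4 becomes Ab3
B4 becomes A3
C5 becomes Bb3

C3 B2 Ebb4 Cb3 Ab3 A3 Bb3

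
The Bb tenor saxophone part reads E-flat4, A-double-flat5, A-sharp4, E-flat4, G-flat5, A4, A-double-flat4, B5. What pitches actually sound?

The Bb tenor saxophone sounds a major ninth below written, so transpose each written note down a major ninth.
Eb4 to Db3
Abb5 to Gbb4
A#4 to G#3
Eb4 to Db3
Gb5 to Fb4
A4 to G3
Abb4 to Gbb3
B5 to A4

Db3 Gbb4 G#3 Db3 Fb4 G3 Gbb3 A4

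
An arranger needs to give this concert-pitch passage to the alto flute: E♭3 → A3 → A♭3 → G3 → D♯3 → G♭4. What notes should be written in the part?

Written C4 sounds as G3 on the alto flute, so concert pitches are written a perfect fourth up.
Eb3 becomes Ab3
A3 becomes D4
Ab3 becomes Db4
G3 becomes C4
D#3 becomes G#3
Gb4 becomes Cb5

Ab3 D4 Db4 C4 G#3 Cb5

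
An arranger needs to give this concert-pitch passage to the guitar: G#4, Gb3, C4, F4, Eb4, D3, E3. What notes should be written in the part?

G#5 Gb4 C5 F5 Eb5 D4 E4

Written C4 sounds as C3 on the guitar, so concert pitches are written a perfect octave up.
G#4 gives G#5
Gb3 gives Gb4
C4 gives C5
F4 gives F5
Eb4 gives Eb5
D3 gives D4
E3 gives E4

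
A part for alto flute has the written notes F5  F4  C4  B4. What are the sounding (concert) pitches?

Written C4 on the alto flute sounds as G3, a perfect fourth lower; apply that shift to every note.
F5 -> C5
F4 -> C4
C4 -> G3
B4 -> F#4

C5 C4 G3 F#4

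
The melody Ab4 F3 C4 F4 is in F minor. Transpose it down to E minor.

G4 E3 B3 E4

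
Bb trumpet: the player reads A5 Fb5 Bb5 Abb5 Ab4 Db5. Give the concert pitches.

The Bb trumpet sounds a major second below written, so transpose each written note down a major second.
A5 gives G5
Fb5 gives Ebb5
Bb5 gives Ab5
Abb5 gives Gbb5
Ab4 gives Gb4
Db5 gives Cb5

G5 Ebb5 Ab5 Gbb5 Gb4 Cb5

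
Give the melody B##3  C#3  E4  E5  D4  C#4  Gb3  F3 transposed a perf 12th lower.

E##2 F#1 A2 A3 G2 F#2 Cb2 Bb1

B##3: a twelfth down reaches E, and 19 semitones makes it E##2.
C#3: a twelfth down reaches F, and 19 semitones makes it F#1.
A perfect twelfth down from E4 gives A2.
A perfect twelfth down from E5 gives A3.
A perfect twelfth down from D4 gives G2.
A perfect twelfth down from C#4 gives F#2.
Gb3: a twelfth down reaches C, and 19 semitones makes it Cb2.
A perfect twelfth down from F3 gives Bb1.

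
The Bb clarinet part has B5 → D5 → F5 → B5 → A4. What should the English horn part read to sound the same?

E6 G5 Bb5 E6 D5

First find concert pitch: the Bb clarinet sounds a major second below written, so B5 D5 F5 B5 A4 sounds A5 C5 Eb5 A5 G4.
Then write for English horn: it sounds a perfect fifth below written, so the part must be a perfect fifth above concert.
A5 → E6
C5 → G5
Eb5 → Bb5
A5 → E6
G4 → D5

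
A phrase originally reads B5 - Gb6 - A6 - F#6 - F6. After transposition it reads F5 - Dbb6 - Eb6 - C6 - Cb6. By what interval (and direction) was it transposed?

Take the first pair: B5 → F5. B to F spans 4 letter names, so the interval is some kind of fourth.
F5 to B5 is 6 semitones, which makes it an augmented fourth; the second version is lower, so the direction is down.
Checking another pair — F6 → Cb6 — gives the same interval.

down an augmented fourth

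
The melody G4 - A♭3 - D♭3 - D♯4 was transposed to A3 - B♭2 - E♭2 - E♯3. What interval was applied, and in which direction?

From G4 to A3 is 7 letter names — a seventh of some quality.
A3 to G4 is 10 semitones, which makes it a minor seventh; the second version is lower, so the direction is down.
Checking another pair — D#4 → E#3 — gives the same interval.

down a minor seventh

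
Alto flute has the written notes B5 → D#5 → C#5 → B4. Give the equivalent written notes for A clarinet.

A5 C#5 B4 A4

First find concert pitch: the alto flute sounds a perfect fourth below written, so B5 D#5 C#5 B4 sounds F#5 A#4 G#4 F#4.
Then write for A clarinet: it sounds a minor third below written, so the part must be a minor third above concert.
F#5 → A5
A#4 → C#5
G#4 → B4
F#4 → A4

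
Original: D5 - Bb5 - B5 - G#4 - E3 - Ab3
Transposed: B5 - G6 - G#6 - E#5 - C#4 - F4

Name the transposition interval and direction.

up a major sixth

Take the first pair: D5 → B5. D to B spans 6 letter names, so the interval is some kind of sixth.
D5 to B5 is 9 semitones, which makes it a major sixth; the second version is higher, so the direction is up.
Checking another pair — Ab3 → F4 — gives the same interval.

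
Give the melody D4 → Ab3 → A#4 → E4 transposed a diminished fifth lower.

G#3 D3 D##4 A#3

A diminished fifth down from D4 gives G#3.
Ab3: a fifth down reaches D, and 6 semitones makes it D3.
A#4: a fifth down reaches D, and 6 semitones makes it D##4.
E4: a fifth down reaches A, and 6 semitones makes it A#3.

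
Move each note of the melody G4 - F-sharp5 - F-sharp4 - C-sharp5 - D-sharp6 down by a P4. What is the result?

D4 C#5 C#4 G#4 A#5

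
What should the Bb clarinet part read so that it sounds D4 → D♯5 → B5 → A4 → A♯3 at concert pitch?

The Bb clarinet sounds a major second below written, so the written part must be a major second above concert — transpose each note up.
D4 gives E4
D#5 gives E#5
B5 gives C#6
A4 gives B4
A#3 gives B#3

E4 E#5 C#6 B4 B#3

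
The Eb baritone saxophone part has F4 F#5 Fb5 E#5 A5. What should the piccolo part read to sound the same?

First find concert pitch: the Eb baritone saxophone sounds a major thirteenth below written, so F4 F#5 Fb5 E#5 A5 sounds Ab2 A3 Abb3 G#3 C4.
Then write for piccolo: it sounds a perfect octave above written, so the part must be a perfect octave below concert.
Ab2 → Ab1
A3 → A2
Abb3 → Abb2
G#3 → G#2
C4 → C3

Ab1 A2 Abb2 G#2 C3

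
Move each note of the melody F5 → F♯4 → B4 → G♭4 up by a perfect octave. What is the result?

F6 F#5 B5 Gb5

A perfect octave up from F5 gives F6.
F#4 up a perfect octave is F#5.
B4: an octave up reaches B, and 12 semitones makes it B5.
Gb4: an octave up reaches G, and 12 semitones makes it Gb5.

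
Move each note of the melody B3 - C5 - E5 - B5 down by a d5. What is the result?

E#3 F#4 A#4 E#5

B3 to E#3
C5 to F#4
E5 to A#4
B5 to E#5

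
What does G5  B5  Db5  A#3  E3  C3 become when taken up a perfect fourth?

G5 -> C6
B5 -> E6
Db5 -> Gb5
A#3 -> D#4
E3 -> A3
C3 -> F3

C6 E6 Gb5 D#4 A3 F3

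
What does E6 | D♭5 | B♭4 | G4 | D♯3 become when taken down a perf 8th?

E5 Db4 Bb3 G3 D#2

E6: an octave down reaches E, and 12 semitones makes it E5.
Db5: an octave down reaches D, and 12 semitones makes it Db4.
A perfect octave down from Bb4 gives Bb3.
G4 down a perfect octave is G3.
D#3 down a perfect octave is D#2.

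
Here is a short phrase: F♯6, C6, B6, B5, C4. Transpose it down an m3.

F#6: a third down reaches D, and 3 semitones makes it D#6.
A minor third down from C6 gives A5.
A minor third down from B6 gives G#6.
B5: a third down reaches G, and 3 semitones makes it G#5.
A minor third down from C4 gives A3.

D#6 A5 G#6 G#5 A3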